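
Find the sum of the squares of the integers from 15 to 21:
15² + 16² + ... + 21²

Use ∑_{k=1}^{n} k² = n(n+1)(2n+1)/6, then subtract the first 14 terms.
∑_{k=1}^{21} k² = 21×22×43/6 = 3311
∑_{k=1}^{14} k² = 14×15×29/6 = 1015
∑_{k=15}^{21} k² = 3311 - 1015 = 2296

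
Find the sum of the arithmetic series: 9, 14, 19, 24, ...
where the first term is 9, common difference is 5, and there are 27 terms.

Sₙ = n/2 × (first + last)
Last term = a + (n-1)d = 9 + (27-1)×5 = 139
S_27 = 27/2 × (9 + 139)
S_27 = 27/2 × 148 = 1998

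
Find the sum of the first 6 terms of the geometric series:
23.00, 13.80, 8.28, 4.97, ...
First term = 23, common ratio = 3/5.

Sₙ = a(1 - rⁿ) / (1 - r)
S_6 = 23(1 - (3/5)^6) / (1 - (3/5))
S_6 = 23(1 - (729/15625)) / (2/5)
S_6 = 171304/3125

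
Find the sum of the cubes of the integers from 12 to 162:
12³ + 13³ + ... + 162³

Use ∑_{k=1}^{n} k³ = [n(n+1)/2]², then subtract the first 11 terms.
∑_{k=1}^{162} k³ = [162×163/2]² = 13203² = 174319209
∑_{k=1}^{11} k³ = [11×12/2]² = 66² = 4356
∑_{k=12}^{162} k³ = 174319209 - 4356 = 174314853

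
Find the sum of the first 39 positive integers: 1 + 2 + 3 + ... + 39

Formula: ∑k = n(n+1)/2
= 39×40/2
= 1560/2
= 780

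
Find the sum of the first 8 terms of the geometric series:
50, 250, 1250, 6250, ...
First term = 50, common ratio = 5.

Sₙ = a(1 - rⁿ) / (1 - r)
S_8 = 50(1 - 5^8) / (1 - 5)
S_8 = 50(1 - 390625) / (-4)
S_8 = 4882800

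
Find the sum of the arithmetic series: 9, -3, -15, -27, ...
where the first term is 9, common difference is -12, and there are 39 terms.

Sₙ = n/2 × (first + last)
Last term = a + (n-1)d = 9 + (39-1)×(-12) = -447
S_39 = 39/2 × (9 + (-447))
S_39 = 39/2 × (-438) = -8541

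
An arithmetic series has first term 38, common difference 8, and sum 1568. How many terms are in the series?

Using S = n/2 × [2a + (n-1)d]
1568 = n/2 × [2(38) + (n-1)(8)]
1568 = n/2 × [76 + 8n - 8]
3136 = n × [68 + 8n]
8n² + (68)n - 3136 = 0
Discriminant: Δ = (68)² - 4(8)(-3136) = 4624 + 100352 = 104976
√Δ = 324
n = [-(68) + √Δ] / (2·8) = (-68 + 324) / 16 = 256 / 16 = 16
(The negative root is discarded since n must be a positive integer.)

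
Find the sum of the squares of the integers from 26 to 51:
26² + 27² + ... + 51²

Use ∑_{k=1}^{n} k² = n(n+1)(2n+1)/6, then subtract the first 25 terms.
∑_{k=1}^{51} k² = 51×52×103/6 = 45526
∑_{k=1}^{25} k² = 25×26×51/6 = 5525
∑_{k=26}^{51} k² = 45526 - 5525 = 40001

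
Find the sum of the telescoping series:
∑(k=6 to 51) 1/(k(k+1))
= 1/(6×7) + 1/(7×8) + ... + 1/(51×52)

Partial fractions: 1/(k(k+1)) = 1/k - 1/(k+1)
The series telescopes:
= (1/6 - 1/7) + (1/7 - 1/8) + ... + (1/51 - 1/52)
= 1/6 - 1/52
= 23/156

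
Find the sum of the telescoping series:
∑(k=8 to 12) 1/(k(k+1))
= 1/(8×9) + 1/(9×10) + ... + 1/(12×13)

Partial fractions: 1/(k(k+1)) = 1/k - 1/(k+1)
The series telescopes:
= (1/8 - 1/9) + (1/9 - 1/10) + ... + (1/12 - 1/13)
= 1/8 - 1/13
= 5/104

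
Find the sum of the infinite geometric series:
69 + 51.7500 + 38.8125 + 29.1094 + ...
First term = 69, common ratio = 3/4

For |r| < 1, S = a / (1 - r)
S = 69 / (1 - (3/4))
S = 69 / (1/4)
S = 276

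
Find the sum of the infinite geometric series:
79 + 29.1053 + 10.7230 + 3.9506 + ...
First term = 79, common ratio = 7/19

For |r| < 1, S = a / (1 - r)
S = 79 / (1 - (7/19))
S = 79 / (12/19)
S = 1501/12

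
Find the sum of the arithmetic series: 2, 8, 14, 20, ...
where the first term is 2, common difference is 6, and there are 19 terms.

Sₙ = n/2 × (first + last)
Last term = a + (n-1)d = 2 + (19-1)×6 = 110
S_19 = 19/2 × (2 + 110)
S_19 = 19/2 × 112 = 1064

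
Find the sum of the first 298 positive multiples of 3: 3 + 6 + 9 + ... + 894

Factor out 3: = 3(1 + 2 + ... + 298) = 3 × n(n+1)/2
= 3 × 298×299/2
= 3 × 44551
= 133653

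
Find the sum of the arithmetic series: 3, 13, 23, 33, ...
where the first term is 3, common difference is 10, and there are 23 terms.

Sₙ = n/2 × (first + last)
Last term = a + (n-1)d = 3 + (23-1)×10 = 223
S_23 = 23/2 × (3 + 223)
S_23 = 23/2 × 226 = 2599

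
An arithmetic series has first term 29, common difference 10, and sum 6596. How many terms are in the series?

Using S = n/2 × [2a + (n-1)d]
6596 = n/2 × [2(29) + (n-1)(10)]
6596 = n/2 × [58 + 10n - 10]
13192 = n × [48 + 10n]
10n² + (48)n - 13192 = 0
Discriminant: Δ = (48)² - 4(10)(-13192) = 2304 + 527680 = 529984
√Δ = 728
n = [-(48) + √Δ] / (2·10) = (-48 + 728) / 20 = 680 / 20 = 34
(The negative root is discarded since n must be a positive integer.)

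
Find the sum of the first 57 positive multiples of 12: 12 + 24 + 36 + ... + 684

Factor out 12: = 12(1 + 2 + ... + 57) = 12 × n(n+1)/2
= 12 × 57×58/2
= 12 × 1653
= 19836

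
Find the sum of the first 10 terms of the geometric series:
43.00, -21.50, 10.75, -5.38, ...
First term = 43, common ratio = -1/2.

Sₙ = a(1 - rⁿ) / (1 - r)
S_10 = 43(1 - (-1/2)^10) / (1 - (-1/2))
S_10 = 43(1 - (1/1024)) / (3/2)
S_10 = 14663/512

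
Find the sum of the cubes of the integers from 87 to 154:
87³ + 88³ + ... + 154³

Use ∑_{k=1}^{n} k³ = [n(n+1)/2]², then subtract the first 86 terms.
∑_{k=1}^{154} k³ = [154×155/2]² = 11935² = 142444225
∑_{k=1}^{86} k³ = [86×87/2]² = 3741² = 13995081
∑_{k=87}^{154} k³ = 142444225 - 13995081 = 128449144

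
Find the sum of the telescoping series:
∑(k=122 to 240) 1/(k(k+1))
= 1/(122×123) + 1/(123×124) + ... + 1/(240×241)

Partial fractions: 1/(k(k+1)) = 1/k - 1/(k+1)
The series telescopes:
= (1/122 - 1/123) + (1/123 - 1/124) + ... + (1/240 - 1/241)
= 1/122 - 1/241
= 119/29402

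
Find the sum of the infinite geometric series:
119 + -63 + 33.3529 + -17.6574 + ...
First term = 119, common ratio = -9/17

For |r| < 1, S = a / (1 - r)
S = 119 / (1 - (-9/17))
S = 119 / (26/17)
S = 2023/26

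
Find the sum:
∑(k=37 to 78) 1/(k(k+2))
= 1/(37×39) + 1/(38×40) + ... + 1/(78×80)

Partial fractions: 1/(k(k+2)) = (1/2)[1/k - 1/(k+2)]
Telescoping leaves the first two and last two terms:
= (1/2)[1/37 + 1/38 - 1/79 - 1/80]
= 125223/8885920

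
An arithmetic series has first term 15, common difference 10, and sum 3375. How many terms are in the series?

Using S = n/2 × [2a + (n-1)d]
3375 = n/2 × [2(15) + (n-1)(10)]
3375 = n/2 × [30 + 10n - 10]
6750 = n × [20 + 10n]
10n² + (20)n - 6750 = 0
Discriminant: Δ = (20)² - 4(10)(-6750) = 400 + 270000 = 270400
√Δ = 520
n = [-(20) + √Δ] / (2·10) = (-20 + 520) / 20 = 500 / 20 = 25
(The negative root is discarded since n must be a positive integer.)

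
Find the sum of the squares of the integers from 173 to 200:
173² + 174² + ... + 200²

Use ∑_{k=1}^{n} k² = n(n+1)(2n+1)/6, then subtract the first 172 terms.
∑_{k=1}^{200} k² = 200×201×401/6 = 2686700
∑_{k=1}^{172} k² = 172×173×345/6 = 1710970
∑_{k=173}^{200} k² = 2686700 - 1710970 = 975730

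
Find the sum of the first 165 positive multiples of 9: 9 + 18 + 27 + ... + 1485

Factor out 9: = 9(1 + 2 + ... + 165) = 9 × n(n+1)/2
= 9 × 165×166/2
= 9 × 13695
= 123255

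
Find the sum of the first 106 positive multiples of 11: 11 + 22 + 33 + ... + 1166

Factor out 11: = 11(1 + 2 + ... + 106) = 11 × n(n+1)/2
= 11 × 106×107/2
= 11 × 5671
= 62381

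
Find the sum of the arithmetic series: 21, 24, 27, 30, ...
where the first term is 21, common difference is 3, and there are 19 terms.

Sₙ = n/2 × (first + last)
Last term = a + (n-1)d = 21 + (19-1)×3 = 75
S_19 = 19/2 × (21 + 75)
S_19 = 19/2 × 96 = 912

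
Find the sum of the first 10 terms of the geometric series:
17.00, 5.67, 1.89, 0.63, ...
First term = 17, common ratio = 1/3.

Sₙ = a(1 - rⁿ) / (1 - r)
S_10 = 17(1 - (1/3)^10) / (1 - (1/3))
S_10 = 17(1 - (1/59049)) / (2/3)
S_10 = 501908/19683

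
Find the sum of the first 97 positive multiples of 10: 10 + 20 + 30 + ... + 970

Factor out 10: = 10(1 + 2 + ... + 97) = 10 × n(n+1)/2
= 10 × 97×98/2
= 10 × 4753
= 47530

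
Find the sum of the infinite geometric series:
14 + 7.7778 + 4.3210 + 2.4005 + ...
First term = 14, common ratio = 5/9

For |r| < 1, S = a / (1 - r)
S = 14 / (1 - (5/9))
S = 14 / (4/9)
S = 63/2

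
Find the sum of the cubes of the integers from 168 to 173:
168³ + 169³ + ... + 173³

Use ∑_{k=1}^{n} k³ = [n(n+1)/2]², then subtract the first 167 terms.
∑_{k=1}^{173} k³ = [173×174/2]² = 15051² = 226532601
∑_{k=1}^{167} k³ = [167×168/2]² = 14028² = 196784784
∑_{k=168}^{173} k³ = 226532601 - 196784784 = 29747817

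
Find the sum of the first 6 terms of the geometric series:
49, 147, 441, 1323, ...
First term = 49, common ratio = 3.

Sₙ = a(1 - rⁿ) / (1 - r)
S_6 = 49(1 - 3^6) / (1 - 3)
S_6 = 49(1 - 729) / (-2)
S_6 = 17836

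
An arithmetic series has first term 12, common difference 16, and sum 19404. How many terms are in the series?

Using S = n/2 × [2a + (n-1)d]
19404 = n/2 × [2(12) + (n-1)(16)]
19404 = n/2 × [24 + 16n - 16]
38808 = n × [8 + 16n]
16n² + (8)n - 38808 = 0
Discriminant: Δ = (8)² - 4(16)(-38808) = 64 + 2483712 = 2483776
√Δ = 1576
n = [-(8) + √Δ] / (2·16) = (-8 + 1576) / 32 = 1568 / 32 = 49
(The negative root is discarded since n must be a positive integer.)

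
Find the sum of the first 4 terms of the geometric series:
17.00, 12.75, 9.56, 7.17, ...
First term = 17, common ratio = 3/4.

Sₙ = a(1 - rⁿ) / (1 - r)
S_4 = 17(1 - (3/4)^4) / (1 - (3/4))
S_4 = 17(1 - (81/256)) / (1/4)
S_4 = 2975/64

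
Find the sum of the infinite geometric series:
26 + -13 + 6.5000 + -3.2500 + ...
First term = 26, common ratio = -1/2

For |r| < 1, S = a / (1 - r)
S = 26 / (1 - (-1/2))
S = 26 / (3/2)
S = 52/3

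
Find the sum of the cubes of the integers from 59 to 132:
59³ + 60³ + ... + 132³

Use ∑_{k=1}^{n} k³ = [n(n+1)/2]², then subtract the first 58 terms.
∑_{k=1}^{132} k³ = [132×133/2]² = 8778² = 77053284
∑_{k=1}^{58} k³ = [58×59/2]² = 1711² = 2927521
∑_{k=59}^{132} k³ = 77053284 - 2927521 = 74125763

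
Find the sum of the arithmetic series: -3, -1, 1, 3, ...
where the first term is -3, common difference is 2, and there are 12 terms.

Sₙ = n/2 × (first + last)
Last term = a + (n-1)d = -3 + (12-1)×2 = 19
S_12 = 12/2 × (-3 + 19)
S_12 = 12/2 × 16 = 96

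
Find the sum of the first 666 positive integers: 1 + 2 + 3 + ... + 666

Formula: ∑k = n(n+1)/2
= 666×667/2
= 444222/2
= 222111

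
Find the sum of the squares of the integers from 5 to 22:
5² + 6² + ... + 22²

Use ∑_{k=1}^{n} k² = n(n+1)(2n+1)/6, then subtract the first 4 terms.
∑_{k=1}^{22} k² = 22×23×45/6 = 3795
∑_{k=1}^{4} k² = 4×5×9/6 = 30
∑_{k=5}^{22} k² = 3795 - 30 = 3765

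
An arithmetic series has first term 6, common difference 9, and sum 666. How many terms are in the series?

Using S = n/2 × [2a + (n-1)d]
666 = n/2 × [2(6) + (n-1)(9)]
666 = n/2 × [12 + 9n - 9]
1332 = n × [3 + 9n]
9n² + (3)n - 1332 = 0
Discriminant: Δ = (3)² - 4(9)(-1332) = 9 + 47952 = 47961
√Δ = 219
n = [-(3) + √Δ] / (2·9) = (-3 + 219) / 18 = 216 / 18 = 12
(The negative root is discarded since n must be a positive integer.)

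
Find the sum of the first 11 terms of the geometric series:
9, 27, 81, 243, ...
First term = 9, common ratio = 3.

Sₙ = a(1 - rⁿ) / (1 - r)
S_11 = 9(1 - 3^11) / (1 - 3)
S_11 = 9(1 - 177147) / (-2)
S_11 = 797157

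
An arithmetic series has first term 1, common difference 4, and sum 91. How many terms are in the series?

Using S = n/2 × [2a + (n-1)d]
91 = n/2 × [2(1) + (n-1)(4)]
91 = n/2 × [2 + 4n - 4]
182 = n × [-2 + 4n]
4n² + (-2)n - 182 = 0
Discriminant: Δ = (-2)² - 4(4)(-182) = 4 + 2912 = 2916
√Δ = 54
n = [-(-2) + √Δ] / (2·4) = (2 + 54) / 8 = 56 / 8 = 7
(The negative root is discarded since n must be a positive integer.)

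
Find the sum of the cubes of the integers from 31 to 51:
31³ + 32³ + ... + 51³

Use ∑_{k=1}^{n} k³ = [n(n+1)/2]², then subtract the first 30 terms.
∑_{k=1}^{51} k³ = [51×52/2]² = 1326² = 1758276
∑_{k=1}^{30} k³ = [30×31/2]² = 465² = 216225
∑_{k=31}^{51} k³ = 1758276 - 216225 = 1542051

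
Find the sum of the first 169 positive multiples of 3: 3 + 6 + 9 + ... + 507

Factor out 3: = 3(1 + 2 + ... + 169) = 3 × n(n+1)/2
= 3 × 169×170/2
= 3 × 14365
= 43095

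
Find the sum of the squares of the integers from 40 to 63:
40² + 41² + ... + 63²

Use ∑_{k=1}^{n} k² = n(n+1)(2n+1)/6, then subtract the first 39 terms.
∑_{k=1}^{63} k² = 63×64×127/6 = 85344
∑_{k=1}^{39} k² = 39×40×79/6 = 20540
∑_{k=40}^{63} k² = 85344 - 20540 = 64804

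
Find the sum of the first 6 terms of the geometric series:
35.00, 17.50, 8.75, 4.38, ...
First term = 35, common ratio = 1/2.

Sₙ = a(1 - rⁿ) / (1 - r)
S_6 = 35(1 - (1/2)^6) / (1 - (1/2))
S_6 = 35(1 - (1/64)) / (1/2)
S_6 = 2205/32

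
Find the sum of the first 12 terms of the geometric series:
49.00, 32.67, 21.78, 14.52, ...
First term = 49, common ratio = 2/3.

Sₙ = a(1 - rⁿ) / (1 - r)
S_12 = 49(1 - (2/3)^12) / (1 - (2/3))
S_12 = 49(1 - (4096/531441)) / (1/3)
S_12 = 25839905/177147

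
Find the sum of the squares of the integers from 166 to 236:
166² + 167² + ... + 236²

Use ∑_{k=1}^{n} k² = n(n+1)(2n+1)/6, then subtract the first 165 terms.
∑_{k=1}^{236} k² = 236×237×473/6 = 4409306
∑_{k=1}^{165} k² = 165×166×331/6 = 1511015
∑_{k=166}^{236} k² = 4409306 - 1511015 = 2898291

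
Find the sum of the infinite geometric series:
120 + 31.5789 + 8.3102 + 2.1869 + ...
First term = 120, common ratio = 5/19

For |r| < 1, S = a / (1 - r)
S = 120 / (1 - (5/19))
S = 120 / (14/19)
S = 1140/7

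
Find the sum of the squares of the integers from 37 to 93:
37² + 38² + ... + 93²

Use ∑_{k=1}^{n} k² = n(n+1)(2n+1)/6, then subtract the first 36 terms.
∑_{k=1}^{93} k² = 93×94×187/6 = 272459
∑_{k=1}^{36} k² = 36×37×73/6 = 16206
∑_{k=37}^{93} k² = 272459 - 16206 = 256253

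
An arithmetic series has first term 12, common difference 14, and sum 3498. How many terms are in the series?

Using S = n/2 × [2a + (n-1)d]
3498 = n/2 × [2(12) + (n-1)(14)]
3498 = n/2 × [24 + 14n - 14]
6996 = n × [10 + 14n]
14n² + (10)n - 6996 = 0
Discriminant: Δ = (10)² - 4(14)(-6996) = 100 + 391776 = 391876
√Δ = 626
n = [-(10) + √Δ] / (2·14) = (-10 + 626) / 28 = 616 / 28 = 22
(The negative root is discarded since n must be a positive integer.)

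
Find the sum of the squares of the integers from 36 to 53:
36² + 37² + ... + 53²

Use ∑_{k=1}^{n} k² = n(n+1)(2n+1)/6, then subtract the first 35 terms.
∑_{k=1}^{53} k² = 53×54×107/6 = 51039
∑_{k=1}^{35} k² = 35×36×71/6 = 14910
∑_{k=36}^{53} k² = 51039 - 14910 = 36129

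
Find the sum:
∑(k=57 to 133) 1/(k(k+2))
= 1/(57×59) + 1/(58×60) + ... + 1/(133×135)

Partial fractions: 1/(k(k+2)) = (1/2)[1/k - 1/(k+2)]
Telescoping leaves the first two and last two terms:
= (1/2)[1/57 + 1/58 - 1/134 - 1/135]
= 99253/9967590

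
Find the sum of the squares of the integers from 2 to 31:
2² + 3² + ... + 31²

Use ∑_{k=1}^{n} k² = n(n+1)(2n+1)/6, then subtract the first 1 terms.
∑_{k=1}^{31} k² = 31×32×63/6 = 10416
∑_{k=1}^{1} k² = 1×2×3/6 = 1
∑_{k=2}^{31} k² = 10416 - 1 = 10415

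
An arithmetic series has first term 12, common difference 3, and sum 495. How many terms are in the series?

Using S = n/2 × [2a + (n-1)d]
495 = n/2 × [2(12) + (n-1)(3)]
495 = n/2 × [24 + 3n - 3]
990 = n × [21 + 3n]
3n² + (21)n - 990 = 0
Discriminant: Δ = (21)² - 4(3)(-990) = 441 + 11880 = 12321
√Δ = 111
n = [-(21) + √Δ] / (2·3) = (-21 + 111) / 6 = 90 / 6 = 15
(The negative root is discarded since n must be a positive integer.)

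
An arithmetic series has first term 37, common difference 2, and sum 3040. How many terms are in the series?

Using S = n/2 × [2a + (n-1)d]
3040 = n/2 × [2(37) + (n-1)(2)]
3040 = n/2 × [74 + 2n - 2]
6080 = n × [72 + 2n]
2n² + (72)n - 6080 = 0
Discriminant: Δ = (72)² - 4(2)(-6080) = 5184 + 48640 = 53824
√Δ = 232
n = [-(72) + √Δ] / (2·2) = (-72 + 232) / 4 = 160 / 4 = 40
(The negative root is discarded since n must be a positive integer.)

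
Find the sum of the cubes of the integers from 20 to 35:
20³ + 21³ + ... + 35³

Use ∑_{k=1}^{n} k³ = [n(n+1)/2]², then subtract the first 19 terms.
∑_{k=1}^{35} k³ = [35×36/2]² = 630² = 396900
∑_{k=1}^{19} k³ = [19×20/2]² = 190² = 36100
∑_{k=20}^{35} k³ = 396900 - 36100 = 360800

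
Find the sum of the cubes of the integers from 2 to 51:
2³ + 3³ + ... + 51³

Use ∑_{k=1}^{n} k³ = [n(n+1)/2]², then subtract the first 1 terms.
∑_{k=1}^{51} k³ = [51×52/2]² = 1326² = 1758276
∑_{k=1}^{1} k³ = [1×2/2]² = 1² = 1
∑_{k=2}^{51} k³ = 1758276 - 1 = 1758275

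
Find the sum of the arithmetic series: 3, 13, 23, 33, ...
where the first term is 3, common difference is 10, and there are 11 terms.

Sₙ = n/2 × (first + last)
Last term = a + (n-1)d = 3 + (11-1)×10 = 103
S_11 = 11/2 × (3 + 103)
S_11 = 11/2 × 106 = 583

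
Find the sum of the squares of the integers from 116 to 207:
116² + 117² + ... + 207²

Use ∑_{k=1}^{n} k² = n(n+1)(2n+1)/6, then subtract the first 115 terms.
∑_{k=1}^{207} k² = 207×208×415/6 = 2978040
∑_{k=1}^{115} k² = 115×116×231/6 = 513590
∑_{k=116}^{207} k² = 2978040 - 513590 = 2464450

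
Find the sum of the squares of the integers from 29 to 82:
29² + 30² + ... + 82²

Use ∑_{k=1}^{n} k² = n(n+1)(2n+1)/6, then subtract the first 28 terms.
∑_{k=1}^{82} k² = 82×83×165/6 = 187165
∑_{k=1}^{28} k² = 28×29×57/6 = 7714
∑_{k=29}^{82} k² = 187165 - 7714 = 179451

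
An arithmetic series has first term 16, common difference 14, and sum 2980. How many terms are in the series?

Using S = n/2 × [2a + (n-1)d]
2980 = n/2 × [2(16) + (n-1)(14)]
2980 = n/2 × [32 + 14n - 14]
5960 = n × [18 + 14n]
14n² + (18)n - 5960 = 0
Discriminant: Δ = (18)² - 4(14)(-5960) = 324 + 333760 = 334084
√Δ = 578
n = [-(18) + √Δ] / (2·14) = (-18 + 578) / 28 = 560 / 28 = 20
(The negative root is discarded since n must be a positive integer.)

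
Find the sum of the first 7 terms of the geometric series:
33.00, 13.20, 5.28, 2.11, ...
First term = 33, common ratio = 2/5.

Sₙ = a(1 - rⁿ) / (1 - r)
S_7 = 33(1 - (2/5)^7) / (1 - (2/5))
S_7 = 33(1 - (128/78125)) / (3/5)
S_7 = 857967/15625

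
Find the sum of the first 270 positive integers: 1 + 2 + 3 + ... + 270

Formula: ∑k = n(n+1)/2
= 270×271/2
= 73170/2
= 36585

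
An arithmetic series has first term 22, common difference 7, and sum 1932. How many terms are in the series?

Using S = n/2 × [2a + (n-1)d]
1932 = n/2 × [2(22) + (n-1)(7)]
1932 = n/2 × [44 + 7n - 7]
3864 = n × [37 + 7n]
7n² + (37)n - 3864 = 0
Discriminant: Δ = (37)² - 4(7)(-3864) = 1369 + 108192 = 109561
√Δ = 331
n = [-(37) + √Δ] / (2·7) = (-37 + 331) / 14 = 294 / 14 = 21
(The negative root is discarded since n must be a positive integer.)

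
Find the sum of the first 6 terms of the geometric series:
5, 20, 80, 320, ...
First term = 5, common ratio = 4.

Sₙ = a(1 - rⁿ) / (1 - r)
S_6 = 5(1 - 4^6) / (1 - 4)
S_6 = 5(1 - 4096) / (-3)
S_6 = 6825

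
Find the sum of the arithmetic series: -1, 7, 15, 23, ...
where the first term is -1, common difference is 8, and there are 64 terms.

Sₙ = n/2 × (first + last)
Last term = a + (n-1)d = -1 + (64-1)×8 = 503
S_64 = 64/2 × (-1 + 503)
S_64 = 64/2 × 502 = 16064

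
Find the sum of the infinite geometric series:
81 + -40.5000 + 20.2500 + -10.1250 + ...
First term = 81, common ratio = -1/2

For |r| < 1, S = a / (1 - r)
S = 81 / (1 - (-1/2))
S = 81 / (3/2)
S = 54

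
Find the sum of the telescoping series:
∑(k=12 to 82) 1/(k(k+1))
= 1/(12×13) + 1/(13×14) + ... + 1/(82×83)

Partial fractions: 1/(k(k+1)) = 1/k - 1/(k+1)
The series telescopes:
= (1/12 - 1/13) + (1/13 - 1/14) + ... + (1/82 - 1/83)
= 1/12 - 1/83
= 71/996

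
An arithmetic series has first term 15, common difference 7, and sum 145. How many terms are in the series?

Using S = n/2 × [2a + (n-1)d]
145 = n/2 × [2(15) + (n-1)(7)]
145 = n/2 × [30 + 7n - 7]
290 = n × [23 + 7n]
7n² + (23)n - 290 = 0
Discriminant: Δ = (23)² - 4(7)(-290) = 529 + 8120 = 8649
√Δ = 93
n = [-(23) + √Δ] / (2·7) = (-23 + 93) / 14 = 70 / 14 = 5
(The negative root is discarded since n must be a positive integer.)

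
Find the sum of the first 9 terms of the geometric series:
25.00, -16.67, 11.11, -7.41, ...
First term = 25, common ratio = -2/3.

Sₙ = a(1 - rⁿ) / (1 - r)
S_9 = 25(1 - (-2/3)^9) / (1 - (-2/3))
S_9 = 25(1 - (-512/19683)) / (5/3)
S_9 = 100975/6561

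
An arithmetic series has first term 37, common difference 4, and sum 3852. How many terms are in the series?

Using S = n/2 × [2a + (n-1)d]
3852 = n/2 × [2(37) + (n-1)(4)]
3852 = n/2 × [74 + 4n - 4]
7704 = n × [70 + 4n]
4n² + (70)n - 7704 = 0
Discriminant: Δ = (70)² - 4(4)(-7704) = 4900 + 123264 = 128164
√Δ = 358
n = [-(70) + √Δ] / (2·4) = (-70 + 358) / 8 = 288 / 8 = 36
(The negative root is discarded since n must be a positive integer.)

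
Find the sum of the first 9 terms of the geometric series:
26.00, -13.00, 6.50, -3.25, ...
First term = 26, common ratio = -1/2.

Sₙ = a(1 - rⁿ) / (1 - r)
S_9 = 26(1 - (-1/2)^9) / (1 - (-1/2))
S_9 = 26(1 - (-1/512)) / (3/2)
S_9 = 2223/128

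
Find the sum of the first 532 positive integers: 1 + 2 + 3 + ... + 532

Formula: ∑k = n(n+1)/2
= 532×533/2
= 283556/2
= 141778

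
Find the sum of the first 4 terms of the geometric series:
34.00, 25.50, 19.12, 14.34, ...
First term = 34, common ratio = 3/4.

Sₙ = a(1 - rⁿ) / (1 - r)
S_4 = 34(1 - (3/4)^4) / (1 - (3/4))
S_4 = 34(1 - (81/256)) / (1/4)
S_4 = 2975/32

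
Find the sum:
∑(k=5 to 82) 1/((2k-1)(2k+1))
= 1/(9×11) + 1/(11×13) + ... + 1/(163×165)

Partial fractions: 1/((2k-1)(2k+1)) = (1/2)[1/(2k-1) - 1/(2k+1)]
The series telescopes:
= (1/2)[1/9 - 1/165]
= 26/495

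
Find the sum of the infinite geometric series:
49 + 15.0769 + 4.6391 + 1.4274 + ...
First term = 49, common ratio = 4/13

For |r| < 1, S = a / (1 - r)
S = 49 / (1 - (4/13))
S = 49 / (9/13)
S = 637/9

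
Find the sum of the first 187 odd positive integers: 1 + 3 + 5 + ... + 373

Sum of first n odd numbers = n²
= 187²
= 34969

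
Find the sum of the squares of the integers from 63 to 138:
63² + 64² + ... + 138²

Use ∑_{k=1}^{n} k² = n(n+1)(2n+1)/6, then subtract the first 62 terms.
∑_{k=1}^{138} k² = 138×139×277/6 = 885569
∑_{k=1}^{62} k² = 62×63×125/6 = 81375
∑_{k=63}^{138} k² = 885569 - 81375 = 804194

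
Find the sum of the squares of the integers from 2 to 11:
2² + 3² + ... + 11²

Use ∑_{k=1}^{n} k² = n(n+1)(2n+1)/6, then subtract the first 1 terms.
∑_{k=1}^{11} k² = 11×12×23/6 = 506
∑_{k=1}^{1} k² = 1×2×3/6 = 1
∑_{k=2}^{11} k² = 506 - 1 = 505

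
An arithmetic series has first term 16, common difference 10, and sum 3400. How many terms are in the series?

Using S = n/2 × [2a + (n-1)d]
3400 = n/2 × [2(16) + (n-1)(10)]
3400 = n/2 × [32 + 10n - 10]
6800 = n × [22 + 10n]
10n² + (22)n - 6800 = 0
Discriminant: Δ = (22)² - 4(10)(-6800) = 484 + 272000 = 272484
√Δ = 522
n = [-(22) + √Δ] / (2·10) = (-22 + 522) / 20 = 500 / 20 = 25
(The negative root is discarded since n must be a positive integer.)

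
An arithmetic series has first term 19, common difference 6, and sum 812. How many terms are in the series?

Using S = n/2 × [2a + (n-1)d]
812 = n/2 × [2(19) + (n-1)(6)]
812 = n/2 × [38 + 6n - 6]
1624 = n × [32 + 6n]
6n² + (32)n - 1624 = 0
Discriminant: Δ = (32)² - 4(6)(-1624) = 1024 + 38976 = 40000
√Δ = 200
n = [-(32) + √Δ] / (2·6) = (-32 + 200) / 12 = 168 / 12 = 14
(The negative root is discarded since n must be a positive integer.)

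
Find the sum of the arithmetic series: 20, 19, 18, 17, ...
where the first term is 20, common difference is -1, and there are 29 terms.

Sₙ = n/2 × (first + last)
Last term = a + (n-1)d = 20 + (29-1)×(-1) = -8
S_29 = 29/2 × (20 + (-8))
S_29 = 29/2 × 12 = 174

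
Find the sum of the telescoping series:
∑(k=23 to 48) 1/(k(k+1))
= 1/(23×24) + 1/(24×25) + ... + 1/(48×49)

Partial fractions: 1/(k(k+1)) = 1/k - 1/(k+1)
The series telescopes:
= (1/23 - 1/24) + (1/24 - 1/25) + ... + (1/48 - 1/49)
= 1/23 - 1/49
= 26/1127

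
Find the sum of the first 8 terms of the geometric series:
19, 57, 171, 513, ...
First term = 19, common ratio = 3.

Sₙ = a(1 - rⁿ) / (1 - r)
S_8 = 19(1 - 3^8) / (1 - 3)
S_8 = 19(1 - 6561) / (-2)
S_8 = 62320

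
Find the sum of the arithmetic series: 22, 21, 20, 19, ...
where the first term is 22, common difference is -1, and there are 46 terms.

Sₙ = n/2 × (first + last)
Last term = a + (n-1)d = 22 + (46-1)×(-1) = -23
S_46 = 46/2 × (22 + (-23))
S_46 = 46/2 × (-1) = -23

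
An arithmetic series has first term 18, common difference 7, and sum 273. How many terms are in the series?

Using S = n/2 × [2a + (n-1)d]
273 = n/2 × [2(18) + (n-1)(7)]
273 = n/2 × [36 + 7n - 7]
546 = n × [29 + 7n]
7n² + (29)n - 546 = 0
Discriminant: Δ = (29)² - 4(7)(-546) = 841 + 15288 = 16129
√Δ = 127
n = [-(29) + √Δ] / (2·7) = (-29 + 127) / 14 = 98 / 14 = 7
(The negative root is discarded since n must be a positive integer.)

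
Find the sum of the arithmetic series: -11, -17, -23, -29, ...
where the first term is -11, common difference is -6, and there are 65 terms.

Sₙ = n/2 × (first + last)
Last term = a + (n-1)d = -11 + (65-1)×(-6) = -395
S_65 = 65/2 × (-11 + (-395))
S_65 = 65/2 × (-406) = -13195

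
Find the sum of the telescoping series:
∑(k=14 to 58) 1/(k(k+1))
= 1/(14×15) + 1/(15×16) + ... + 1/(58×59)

Partial fractions: 1/(k(k+1)) = 1/k - 1/(k+1)
The series telescopes:
= (1/14 - 1/15) + (1/15 - 1/16) + ... + (1/58 - 1/59)
= 1/14 - 1/59
= 45/826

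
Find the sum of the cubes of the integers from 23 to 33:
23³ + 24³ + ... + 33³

Use ∑_{k=1}^{n} k³ = [n(n+1)/2]², then subtract the first 22 terms.
∑_{k=1}^{33} k³ = [33×34/2]² = 561² = 314721
∑_{k=1}^{22} k³ = [22×23/2]² = 253² = 64009
∑_{k=23}^{33} k³ = 314721 - 64009 = 250712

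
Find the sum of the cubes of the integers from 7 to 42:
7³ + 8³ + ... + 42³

Use ∑_{k=1}^{n} k³ = [n(n+1)/2]², then subtract the first 6 terms.
∑_{k=1}^{42} k³ = [42×43/2]² = 903² = 815409
∑_{k=1}^{6} k³ = [6×7/2]² = 21² = 441
∑_{k=7}^{42} k³ = 815409 - 441 = 814968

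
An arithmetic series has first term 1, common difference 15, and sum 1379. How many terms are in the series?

Using S = n/2 × [2a + (n-1)d]
1379 = n/2 × [2(1) + (n-1)(15)]
1379 = n/2 × [2 + 15n - 15]
2758 = n × [-13 + 15n]
15n² + (-13)n - 2758 = 0
Discriminant: Δ = (-13)² - 4(15)(-2758) = 169 + 165480 = 165649
√Δ = 407
n = [-(-13) + √Δ] / (2·15) = (13 + 407) / 30 = 420 / 30 = 14
(The negative root is discarded since n must be a positive integer.)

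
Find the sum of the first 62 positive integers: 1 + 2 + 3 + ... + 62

Formula: ∑k = n(n+1)/2
= 62×63/2
= 3906/2
= 1953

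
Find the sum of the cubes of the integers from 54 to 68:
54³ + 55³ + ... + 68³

Use ∑_{k=1}^{n} k³ = [n(n+1)/2]², then subtract the first 53 terms.
∑_{k=1}^{68} k³ = [68×69/2]² = 2346² = 5503716
∑_{k=1}^{53} k³ = [53×54/2]² = 1431² = 2047761
∑_{k=54}^{68} k³ = 5503716 - 2047761 = 3455955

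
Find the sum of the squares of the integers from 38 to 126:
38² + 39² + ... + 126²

Use ∑_{k=1}^{n} k² = n(n+1)(2n+1)/6, then subtract the first 37 terms.
∑_{k=1}^{126} k² = 126×127×253/6 = 674751
∑_{k=1}^{37} k² = 37×38×75/6 = 17575
∑_{k=38}^{126} k² = 674751 - 17575 = 657176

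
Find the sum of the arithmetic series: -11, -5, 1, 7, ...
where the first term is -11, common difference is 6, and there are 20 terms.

Sₙ = n/2 × (first + last)
Last term = a + (n-1)d = -11 + (20-1)×6 = 103
S_20 = 20/2 × (-11 + 103)
S_20 = 20/2 × 92 = 920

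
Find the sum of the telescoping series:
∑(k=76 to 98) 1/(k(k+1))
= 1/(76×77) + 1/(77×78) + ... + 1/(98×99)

Partial fractions: 1/(k(k+1)) = 1/k - 1/(k+1)
The series telescopes:
= (1/76 - 1/77) + (1/77 - 1/78) + ... + (1/98 - 1/99)
= 1/76 - 1/99
= 23/7524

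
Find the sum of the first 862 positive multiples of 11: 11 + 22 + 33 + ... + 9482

Factor out 11: = 11(1 + 2 + ... + 862) = 11 × n(n+1)/2
= 11 × 862×863/2
= 11 × 371953
= 4091483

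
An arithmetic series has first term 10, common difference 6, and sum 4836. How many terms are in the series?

Using S = n/2 × [2a + (n-1)d]
4836 = n/2 × [2(10) + (n-1)(6)]
4836 = n/2 × [20 + 6n - 6]
9672 = n × [14 + 6n]
6n² + (14)n - 9672 = 0
Discriminant: Δ = (14)² - 4(6)(-9672) = 196 + 232128 = 232324
√Δ = 482
n = [-(14) + √Δ] / (2·6) = (-14 + 482) / 12 = 468 / 12 = 39
(The negative root is discarded since n must be a positive integer.)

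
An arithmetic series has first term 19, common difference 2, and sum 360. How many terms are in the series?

Using S = n/2 × [2a + (n-1)d]
360 = n/2 × [2(19) + (n-1)(2)]
360 = n/2 × [38 + 2n - 2]
720 = n × [36 + 2n]
2n² + (36)n - 720 = 0
Discriminant: Δ = (36)² - 4(2)(-720) = 1296 + 5760 = 7056
√Δ = 84
n = [-(36) + √Δ] / (2·2) = (-36 + 84) / 4 = 48 / 4 = 12
(The negative root is discarded since n must be a positive integer.)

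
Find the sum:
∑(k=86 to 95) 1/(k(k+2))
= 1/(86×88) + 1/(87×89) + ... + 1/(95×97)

Partial fractions: 1/(k(k+2)) = (1/2)[1/k - 1/(k+2)]
Telescoping leaves the first two and last two terms:
= (1/2)[1/86 + 1/87 - 1/96 - 1/97]
= 9275/7741376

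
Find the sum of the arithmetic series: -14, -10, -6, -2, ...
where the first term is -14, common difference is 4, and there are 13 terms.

Sₙ = n/2 × (first + last)
Last term = a + (n-1)d = -14 + (13-1)×4 = 34
S_13 = 13/2 × (-14 + 34)
S_13 = 13/2 × 20 = 130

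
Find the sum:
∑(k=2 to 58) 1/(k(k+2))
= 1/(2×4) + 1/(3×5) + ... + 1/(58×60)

Partial fractions: 1/(k(k+2)) = (1/2)[1/k - 1/(k+2)]
Telescoping leaves the first two and last two terms:
= (1/2)[1/2 + 1/3 - 1/59 - 1/60]
= 2831/7080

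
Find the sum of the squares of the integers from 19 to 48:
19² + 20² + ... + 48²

Use ∑_{k=1}^{n} k² = n(n+1)(2n+1)/6, then subtract the first 18 terms.
∑_{k=1}^{48} k² = 48×49×97/6 = 38024
∑_{k=1}^{18} k² = 18×19×37/6 = 2109
∑_{k=19}^{48} k² = 38024 - 2109 = 35915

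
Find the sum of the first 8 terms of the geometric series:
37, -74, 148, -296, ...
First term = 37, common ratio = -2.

Sₙ = a(1 - rⁿ) / (1 - r)
S_8 = 37(1 - (-2)^8) / (1 - (-2))
S_8 = 37(1 - 256) / (3)
S_8 = -3145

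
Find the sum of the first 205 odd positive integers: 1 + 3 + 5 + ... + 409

Sum of first n odd numbers = n²
= 205²
= 42025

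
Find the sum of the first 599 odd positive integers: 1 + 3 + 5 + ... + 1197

Sum of first n odd numbers = n²
= 599²
= 358801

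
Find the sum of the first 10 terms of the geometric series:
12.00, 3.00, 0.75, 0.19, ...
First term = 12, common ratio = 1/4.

Sₙ = a(1 - rⁿ) / (1 - r)
S_10 = 12(1 - (1/4)^10) / (1 - (1/4))
S_10 = 12(1 - (1/1048576)) / (3/4)
S_10 = 1048575/65536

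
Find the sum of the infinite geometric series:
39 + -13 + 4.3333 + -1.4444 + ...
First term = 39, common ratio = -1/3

For |r| < 1, S = a / (1 - r)
S = 39 / (1 - (-1/3))
S = 39 / (4/3)
S = 117/4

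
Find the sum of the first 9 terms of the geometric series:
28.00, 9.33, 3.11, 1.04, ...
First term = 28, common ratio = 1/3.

Sₙ = a(1 - rⁿ) / (1 - r)
S_9 = 28(1 - (1/3)^9) / (1 - (1/3))
S_9 = 28(1 - (1/19683)) / (2/3)
S_9 = 275548/6561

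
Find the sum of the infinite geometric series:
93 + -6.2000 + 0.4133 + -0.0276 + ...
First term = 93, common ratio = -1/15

For |r| < 1, S = a / (1 - r)
S = 93 / (1 - (-1/15))
S = 93 / (16/15)
S = 1395/16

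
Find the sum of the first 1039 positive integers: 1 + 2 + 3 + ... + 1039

Formula: ∑k = n(n+1)/2
= 1039×1040/2
= 1080560/2
= 540280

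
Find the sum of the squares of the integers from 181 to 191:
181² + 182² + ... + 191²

Use ∑_{k=1}^{n} k² = n(n+1)(2n+1)/6, then subtract the first 180 terms.
∑_{k=1}^{191} k² = 191×192×383/6 = 2340896
∑_{k=1}^{180} k² = 180×181×361/6 = 1960230
∑_{k=181}^{191} k² = 2340896 - 1960230 = 380666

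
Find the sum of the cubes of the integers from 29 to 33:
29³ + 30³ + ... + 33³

Use ∑_{k=1}^{n} k³ = [n(n+1)/2]², then subtract the first 28 terms.
∑_{k=1}^{33} k³ = [33×34/2]² = 561² = 314721
∑_{k=1}^{28} k³ = [28×29/2]² = 406² = 164836
∑_{k=29}^{33} k³ = 314721 - 164836 = 149885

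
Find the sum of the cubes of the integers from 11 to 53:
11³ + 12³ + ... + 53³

Use ∑_{k=1}^{n} k³ = [n(n+1)/2]², then subtract the first 10 terms.
∑_{k=1}^{53} k³ = [53×54/2]² = 1431² = 2047761
∑_{k=1}^{10} k³ = [10×11/2]² = 55² = 3025
∑_{k=11}^{53} k³ = 2047761 - 3025 = 2044736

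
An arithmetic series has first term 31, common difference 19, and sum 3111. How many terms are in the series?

Using S = n/2 × [2a + (n-1)d]
3111 = n/2 × [2(31) + (n-1)(19)]
3111 = n/2 × [62 + 19n - 19]
6222 = n × [43 + 19n]
19n² + (43)n - 6222 = 0
Discriminant: Δ = (43)² - 4(19)(-6222) = 1849 + 472872 = 474721
√Δ = 689
n = [-(43) + √Δ] / (2·19) = (-43 + 689) / 38 = 646 / 38 = 17
(The negative root is discarded since n must be a positive integer.)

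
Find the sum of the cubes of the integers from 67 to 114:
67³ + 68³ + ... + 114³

Use ∑_{k=1}^{n} k³ = [n(n+1)/2]², then subtract the first 66 terms.
∑_{k=1}^{114} k³ = [114×115/2]² = 6555² = 42968025
∑_{k=1}^{66} k³ = [66×67/2]² = 2211² = 4888521
∑_{k=67}^{114} k³ = 42968025 - 4888521 = 38079504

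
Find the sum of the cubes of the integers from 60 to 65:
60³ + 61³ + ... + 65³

Use ∑_{k=1}^{n} k³ = [n(n+1)/2]², then subtract the first 59 terms.
∑_{k=1}^{65} k³ = [65×66/2]² = 2145² = 4601025
∑_{k=1}^{59} k³ = [59×60/2]² = 1770² = 3132900
∑_{k=60}^{65} k³ = 4601025 - 3132900 = 1468125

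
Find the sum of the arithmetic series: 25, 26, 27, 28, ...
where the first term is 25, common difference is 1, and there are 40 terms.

Sₙ = n/2 × (first + last)
Last term = a + (n-1)d = 25 + (40-1)×1 = 64
S_40 = 40/2 × (25 + 64)
S_40 = 40/2 × 89 = 1780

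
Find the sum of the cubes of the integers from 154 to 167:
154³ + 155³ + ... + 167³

Use ∑_{k=1}^{n} k³ = [n(n+1)/2]², then subtract the first 153 terms.
∑_{k=1}^{167} k³ = [167×168/2]² = 14028² = 196784784
∑_{k=1}^{153} k³ = [153×154/2]² = 11781² = 138791961
∑_{k=154}^{167} k³ = 196784784 - 138791961 = 57992823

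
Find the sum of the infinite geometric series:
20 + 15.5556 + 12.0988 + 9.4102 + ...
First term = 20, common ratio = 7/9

For |r| < 1, S = a / (1 - r)
S = 20 / (1 - (7/9))
S = 20 / (2/9)
S = 90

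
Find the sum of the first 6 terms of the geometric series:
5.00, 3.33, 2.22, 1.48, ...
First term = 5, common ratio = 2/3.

Sₙ = a(1 - rⁿ) / (1 - r)
S_6 = 5(1 - (2/3)^6) / (1 - (2/3))
S_6 = 5(1 - (64/729)) / (1/3)
S_6 = 3325/243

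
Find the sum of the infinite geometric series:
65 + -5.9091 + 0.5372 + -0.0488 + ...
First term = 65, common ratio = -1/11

For |r| < 1, S = a / (1 - r)
S = 65 / (1 - (-1/11))
S = 65 / (12/11)
S = 715/12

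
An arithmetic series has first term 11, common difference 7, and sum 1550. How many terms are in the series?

Using S = n/2 × [2a + (n-1)d]
1550 = n/2 × [2(11) + (n-1)(7)]
1550 = n/2 × [22 + 7n - 7]
3100 = n × [15 + 7n]
7n² + (15)n - 3100 = 0
Discriminant: Δ = (15)² - 4(7)(-3100) = 225 + 86800 = 87025
√Δ = 295
n = [-(15) + √Δ] / (2·7) = (-15 + 295) / 14 = 280 / 14 = 20
(The negative root is discarded since n must be a positive integer.)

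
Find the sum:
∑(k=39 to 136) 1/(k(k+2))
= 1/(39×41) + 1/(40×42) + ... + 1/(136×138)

Partial fractions: 1/(k(k+2)) = (1/2)[1/k - 1/(k+2)]
Telescoping leaves the first two and last two terms:
= (1/2)[1/39 + 1/40 - 1/137 - 1/138]
= 59143/3277040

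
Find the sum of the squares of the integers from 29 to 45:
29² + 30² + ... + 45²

Use ∑_{k=1}^{n} k² = n(n+1)(2n+1)/6, then subtract the first 28 terms.
∑_{k=1}^{45} k² = 45×46×91/6 = 31395
∑_{k=1}^{28} k² = 28×29×57/6 = 7714
∑_{k=29}^{45} k² = 31395 - 7714 = 23681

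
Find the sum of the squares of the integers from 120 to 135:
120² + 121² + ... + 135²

Use ∑_{k=1}^{n} k² = n(n+1)(2n+1)/6, then subtract the first 119 terms.
∑_{k=1}^{135} k² = 135×136×271/6 = 829260
∑_{k=1}^{119} k² = 119×120×239/6 = 568820
∑_{k=120}^{135} k² = 829260 - 568820 = 260440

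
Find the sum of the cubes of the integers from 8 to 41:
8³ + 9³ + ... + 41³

Use ∑_{k=1}^{n} k³ = [n(n+1)/2]², then subtract the first 7 terms.
∑_{k=1}^{41} k³ = [41×42/2]² = 861² = 741321
∑_{k=1}^{7} k³ = [7×8/2]² = 28² = 784
∑_{k=8}^{41} k³ = 741321 - 784 = 740537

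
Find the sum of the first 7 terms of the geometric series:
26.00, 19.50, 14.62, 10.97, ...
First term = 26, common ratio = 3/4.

Sₙ = a(1 - rⁿ) / (1 - r)
S_7 = 26(1 - (3/4)^7) / (1 - (3/4))
S_7 = 26(1 - (2187/16384)) / (1/4)
S_7 = 184561/2048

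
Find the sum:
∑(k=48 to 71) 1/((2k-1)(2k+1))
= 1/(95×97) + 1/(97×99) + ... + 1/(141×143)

Partial fractions: 1/((2k-1)(2k+1)) = (1/2)[1/(2k-1) - 1/(2k+1)]
The series telescopes:
= (1/2)[1/95 - 1/143]
= 24/13585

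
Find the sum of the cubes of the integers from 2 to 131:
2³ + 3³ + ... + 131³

Use ∑_{k=1}^{n} k³ = [n(n+1)/2]², then subtract the first 1 terms.
∑_{k=1}^{131} k³ = [131×132/2]² = 8646² = 74753316
∑_{k=1}^{1} k³ = [1×2/2]² = 1² = 1
∑_{k=2}^{131} k³ = 74753316 - 1 = 74753315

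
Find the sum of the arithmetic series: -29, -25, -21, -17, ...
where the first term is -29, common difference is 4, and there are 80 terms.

Sₙ = n/2 × (first + last)
Last term = a + (n-1)d = -29 + (80-1)×4 = 287
S_80 = 80/2 × (-29 + 287)
S_80 = 80/2 × 258 = 10320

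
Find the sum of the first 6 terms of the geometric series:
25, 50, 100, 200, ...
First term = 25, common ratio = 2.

Sₙ = a(1 - rⁿ) / (1 - r)
S_6 = 25(1 - 2^6) / (1 - 2)
S_6 = 25(1 - 64) / (-1)
S_6 = 1575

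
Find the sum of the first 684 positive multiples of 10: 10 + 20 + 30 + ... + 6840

Factor out 10: = 10(1 + 2 + ... + 684) = 10 × n(n+1)/2
= 10 × 684×685/2
= 10 × 234270
= 2342700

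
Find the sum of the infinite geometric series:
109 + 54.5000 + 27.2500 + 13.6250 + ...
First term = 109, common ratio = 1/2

For |r| < 1, S = a / (1 - r)
S = 109 / (1 - (1/2))
S = 109 / (1/2)
S = 218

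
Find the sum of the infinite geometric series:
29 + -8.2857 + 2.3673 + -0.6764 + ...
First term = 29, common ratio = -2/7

For |r| < 1, S = a / (1 - r)
S = 29 / (1 - (-2/7))
S = 29 / (9/7)
S = 203/9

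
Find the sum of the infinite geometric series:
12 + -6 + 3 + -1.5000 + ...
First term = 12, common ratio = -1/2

For |r| < 1, S = a / (1 - r)
S = 12 / (1 - (-1/2))
S = 12 / (3/2)
S = 8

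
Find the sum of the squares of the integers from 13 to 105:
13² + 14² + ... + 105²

Use ∑_{k=1}^{n} k² = n(n+1)(2n+1)/6, then subtract the first 12 terms.
∑_{k=1}^{105} k² = 105×106×211/6 = 391405
∑_{k=1}^{12} k² = 12×13×25/6 = 650
∑_{k=13}^{105} k² = 391405 - 650 = 390755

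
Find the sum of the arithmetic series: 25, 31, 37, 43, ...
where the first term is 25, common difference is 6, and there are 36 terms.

Sₙ = n/2 × (first + last)
Last term = a + (n-1)d = 25 + (36-1)×6 = 235
S_36 = 36/2 × (25 + 235)
S_36 = 36/2 × 260 = 4680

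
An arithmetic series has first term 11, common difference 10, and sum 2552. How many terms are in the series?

Using S = n/2 × [2a + (n-1)d]
2552 = n/2 × [2(11) + (n-1)(10)]
2552 = n/2 × [22 + 10n - 10]
5104 = n × [12 + 10n]
10n² + (12)n - 5104 = 0
Discriminant: Δ = (12)² - 4(10)(-5104) = 144 + 204160 = 204304
√Δ = 452
n = [-(12) + √Δ] / (2·10) = (-12 + 452) / 20 = 440 / 20 = 22
(The negative root is discarded since n must be a positive integer.)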